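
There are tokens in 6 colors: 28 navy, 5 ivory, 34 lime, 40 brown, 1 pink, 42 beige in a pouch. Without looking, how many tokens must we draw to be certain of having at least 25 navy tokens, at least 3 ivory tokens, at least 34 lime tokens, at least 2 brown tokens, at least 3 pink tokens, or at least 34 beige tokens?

95

The worst case stops just short of every target: 24 navy, 2 ivory, 33 lime, 1 brown, all 1 pink, 33 beige — 24 + 2 + 33 + 1 + 1 + 33 = 94 tokens.
One more token must push some color to its target, so 94 + 1 = 95.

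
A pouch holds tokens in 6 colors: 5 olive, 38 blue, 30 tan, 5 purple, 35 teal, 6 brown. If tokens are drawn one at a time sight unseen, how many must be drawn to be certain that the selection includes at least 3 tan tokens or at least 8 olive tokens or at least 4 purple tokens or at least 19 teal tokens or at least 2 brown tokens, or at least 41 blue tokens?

Each of the 6 colors has its own threshold; avoid all of them simultaneously.
The worst case stops just short of every target: all 5 olive, all 38 blue, 2 tan, 3 purple, 18 teal, 1 brown — 5 + 38 + 2 + 3 + 18 + 1 = 67 tokens.
One more token must push some color to its target, so 67 + 1 = 68.

68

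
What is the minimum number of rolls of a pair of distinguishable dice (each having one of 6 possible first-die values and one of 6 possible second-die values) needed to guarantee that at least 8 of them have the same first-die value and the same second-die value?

253

There are 6 × 6 = 36 (first-die value, second-die value) combinations acting as pigeonholes.
With 36 × 7 = 252 rolls of a pair of distinguishable dice we could place exactly 7 in each, with no (first-die value, second-die value) pair reaching 8.
One more forces some (first-die value, second-die value) pair to hold 8, so 252 + 1 = 253.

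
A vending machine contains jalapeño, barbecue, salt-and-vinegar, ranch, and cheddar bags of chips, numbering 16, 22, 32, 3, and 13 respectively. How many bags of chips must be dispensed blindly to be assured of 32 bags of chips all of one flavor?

86

In the worst case we take at most 31 of each flavor, but all 16 jalapeño, all 22 barbecue, all 3 ranch, and all 13 cheddar (fewer than 31), giving 16 + 22 + 31 + 3 + 13 = 85.
One more bag of chips then forces some flavor to 32, so 85 + 1 = 86.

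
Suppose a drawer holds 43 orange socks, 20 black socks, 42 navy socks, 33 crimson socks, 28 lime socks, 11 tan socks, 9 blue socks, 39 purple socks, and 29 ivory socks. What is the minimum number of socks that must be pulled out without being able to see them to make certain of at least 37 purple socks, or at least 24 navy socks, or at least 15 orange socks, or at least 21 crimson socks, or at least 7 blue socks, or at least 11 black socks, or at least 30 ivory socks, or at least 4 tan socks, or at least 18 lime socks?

159

The worst case stops just short of every target: 14 orange, 10 black, 23 navy, 20 crimson, 17 lime, 3 tan, 6 blue, 36 purple, 29 ivory — 14 + 10 + 23 + 20 + 17 + 3 + 6 + 36 + 29 = 158 socks.
One more sock must push some color to its target, so 158 + 1 = 159.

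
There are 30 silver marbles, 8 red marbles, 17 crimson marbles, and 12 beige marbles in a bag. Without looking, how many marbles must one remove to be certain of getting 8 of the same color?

29

The worst case takes 7 marbles of each color without reaching 8 of any: 4 × 7 = 28.
The next marble must bring some color to 8, so 28 + 1 = 29.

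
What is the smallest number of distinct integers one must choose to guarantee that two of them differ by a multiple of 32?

Use the pigeonhole principle on residue classes: two integers differ by a multiple of 32 exactly when they share a remainder mod 32.
There are 32 residue classes mod 32, so 32 integers can all lie in distinct classes.
One more integer must repeat a residue, giving a difference divisible by 32. So n = 32 + 1 = 33.

33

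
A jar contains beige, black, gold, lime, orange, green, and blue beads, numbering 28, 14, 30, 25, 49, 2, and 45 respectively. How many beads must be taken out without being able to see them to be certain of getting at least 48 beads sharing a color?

In the worst case we take at most 47 of each color, but all 28 beige, all 14 black, all 30 gold, all 25 lime, all 2 green, and all 45 blue (fewer than 47), giving 28 + 14 + 30 + 25 + 47 + 2 + 45 = 191.
One more bead then forces some color to 48, so 191 + 1 = 192.

192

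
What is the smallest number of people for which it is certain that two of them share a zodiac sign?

13

There are 12 zodiac signs acting as pigeonholes.
With 12 people we could place one in each, avoiding any repeat.
One more forces some class to hold 2, so 12 + 1 = 13.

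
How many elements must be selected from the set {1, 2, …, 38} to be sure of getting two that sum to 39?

Partition {1, …, 38} into 19 pairs: {1,38}, {2,37}, …, {19,20}.
Choosing 19 integers — say the integers 1 through 19 — takes one from each pair and avoids the property.
Choosing 20 forces two into the same pair by pigeonhole, and those sum to 39. So 20.

20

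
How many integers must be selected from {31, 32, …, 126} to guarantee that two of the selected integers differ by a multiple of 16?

17

Use the pigeonhole principle on residue classes: group the integers by remainder mod 16; there are 16 residue classes, each nonempty in this range.
Choosing one from each class (16 integers) avoids any shared remainder.
One more choice must repeat a class, so two differ by a multiple of 16. Hence 16 + 1 = 17.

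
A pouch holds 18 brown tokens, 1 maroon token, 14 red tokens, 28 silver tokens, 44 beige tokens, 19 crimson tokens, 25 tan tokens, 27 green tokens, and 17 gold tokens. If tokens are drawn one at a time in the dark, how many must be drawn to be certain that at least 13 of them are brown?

188

The worst case draws every non-brown token first: 1 + 14 + 28 + 44 + 19 + 25 + 27 + 17 = 175.
The next 13 draws are then forced to be brown, giving 175 + 13 = 188.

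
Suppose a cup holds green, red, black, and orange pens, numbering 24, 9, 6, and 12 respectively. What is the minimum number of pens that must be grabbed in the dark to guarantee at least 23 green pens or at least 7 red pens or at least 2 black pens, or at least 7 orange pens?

Each of the 4 ink colors has its own threshold; avoid all of them simultaneously.
The worst case stops just short of every target: 22 green, 6 red, 1 black, 6 orange — 22 + 6 + 1 + 6 = 35 pens.
One more pen must push some ink color to its target, so 35 + 1 = 36.

36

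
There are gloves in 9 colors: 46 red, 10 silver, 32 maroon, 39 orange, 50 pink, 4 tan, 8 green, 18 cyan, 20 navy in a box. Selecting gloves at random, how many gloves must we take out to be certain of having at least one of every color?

224

The hardest color to obtain is tan: we could draw every other glove first — 227 − 4 = 223 gloves — without a single tan one.
The next draw must be tan, so 223 + 1 = 224.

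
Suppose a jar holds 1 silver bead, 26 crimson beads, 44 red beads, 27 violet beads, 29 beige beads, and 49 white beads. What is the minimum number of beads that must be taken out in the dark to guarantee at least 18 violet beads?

167

The worst case draws every non-violet bead first: 1 + 26 + 44 + 29 + 49 = 149.
The next 18 draws are then forced to be violet, giving 149 + 18 = 167.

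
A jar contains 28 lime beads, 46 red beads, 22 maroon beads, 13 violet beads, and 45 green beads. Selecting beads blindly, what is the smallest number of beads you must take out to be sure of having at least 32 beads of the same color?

126

In the worst case we take at most 31 of each color, but all 28 lime, all 22 maroon, and all 13 violet (fewer than 31), giving 28 + 31 + 22 + 13 + 31 = 125.
One more bead then forces some color to 32, so 125 + 1 = 126.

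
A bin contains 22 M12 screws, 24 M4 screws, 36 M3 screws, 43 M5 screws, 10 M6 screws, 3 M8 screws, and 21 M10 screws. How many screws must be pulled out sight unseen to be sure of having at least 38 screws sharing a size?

154

In the worst case we take at most 37 of each size, but all 22 M12, all 24 M4, all 36 M3, all 10 M6, all 3 M8, and all 21 M10 (fewer than 37), giving 22 + 24 + 36 + 37 + 10 + 3 + 21 = 153.
One more screw then forces some size to 38, so 153 + 1 = 154.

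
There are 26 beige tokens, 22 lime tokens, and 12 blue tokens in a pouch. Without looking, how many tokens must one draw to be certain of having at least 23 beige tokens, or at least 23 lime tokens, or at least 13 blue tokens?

Each of the 3 colors has its own threshold; avoid all of them simultaneously.
The worst case stops just short of every target: 22 beige, 22 lime, 12 blue — 22 + 22 + 12 = 56 tokens.
One more token must push some color to its target, so 56 + 1 = 57.

57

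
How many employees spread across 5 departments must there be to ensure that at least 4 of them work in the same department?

There are 5 departments acting as pigeonholes.
With 5 × 3 = 15 employees we could place exactly 3 in each, with no class reaching 4.
One more forces some class to hold 4, so 15 + 1 = 16.

16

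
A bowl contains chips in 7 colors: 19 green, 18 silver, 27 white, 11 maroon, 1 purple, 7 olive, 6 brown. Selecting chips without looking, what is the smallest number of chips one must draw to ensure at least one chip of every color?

89

The hardest color to obtain is purple: we could draw every other chip first — 89 − 1 = 88 chips — without a single purple one.
The next draw must be purple, so 88 + 1 = 89.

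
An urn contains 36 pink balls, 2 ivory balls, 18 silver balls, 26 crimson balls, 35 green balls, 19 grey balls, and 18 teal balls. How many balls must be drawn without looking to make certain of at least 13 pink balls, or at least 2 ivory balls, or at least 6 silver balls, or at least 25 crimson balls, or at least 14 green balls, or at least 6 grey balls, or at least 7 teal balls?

67

Each of the 7 colors has its own threshold; avoid all of them simultaneously.
The worst case stops just short of every target: 12 pink, 1 ivory, 5 silver, 24 crimson, 13 green, 5 grey, 6 teal — 12 + 1 + 5 + 24 + 13 + 5 + 6 = 66 balls.
One more ball must push some color to its target, so 66 + 1 = 67.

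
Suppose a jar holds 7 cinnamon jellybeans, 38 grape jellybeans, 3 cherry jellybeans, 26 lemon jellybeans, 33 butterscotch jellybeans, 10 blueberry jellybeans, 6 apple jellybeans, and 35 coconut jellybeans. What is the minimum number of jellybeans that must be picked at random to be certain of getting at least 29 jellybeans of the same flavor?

137

In the worst case we take at most 28 of each flavor, but all 7 cinnamon, all 3 cherry, all 26 lemon, all 10 blueberry, and all 6 apple (fewer than 28), giving 7 + 28 + 3 + 26 + 28 + 10 + 6 + 28 = 136.
One more jellybean then forces some flavor to 29, so 136 + 1 = 137.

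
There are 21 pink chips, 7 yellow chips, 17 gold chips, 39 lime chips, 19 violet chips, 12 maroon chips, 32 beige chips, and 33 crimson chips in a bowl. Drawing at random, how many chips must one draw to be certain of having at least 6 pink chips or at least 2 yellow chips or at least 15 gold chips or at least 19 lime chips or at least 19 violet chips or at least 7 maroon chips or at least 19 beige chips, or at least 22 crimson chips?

The worst case stops just short of every target: 5 pink, 1 yellow, 14 gold, 18 lime, 18 violet, 6 maroon, 18 beige, 21 crimson — 5 + 1 + 14 + 18 + 18 + 6 + 18 + 21 = 101 chips.
One more chip must push some color to its target, so 101 + 1 = 102.

102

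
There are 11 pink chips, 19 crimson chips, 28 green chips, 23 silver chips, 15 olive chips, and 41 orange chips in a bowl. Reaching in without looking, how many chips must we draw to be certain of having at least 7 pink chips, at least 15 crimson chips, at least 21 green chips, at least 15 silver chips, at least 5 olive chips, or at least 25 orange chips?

83

Each of the 6 colors has its own threshold; avoid all of them simultaneously.
The worst case stops just short of every target: 6 pink, 14 crimson, 20 green, 14 silver, 4 olive, 24 orange — 6 + 14 + 20 + 14 + 4 + 24 = 82 chips.
One more chip must push some color to its target, so 82 + 1 = 83.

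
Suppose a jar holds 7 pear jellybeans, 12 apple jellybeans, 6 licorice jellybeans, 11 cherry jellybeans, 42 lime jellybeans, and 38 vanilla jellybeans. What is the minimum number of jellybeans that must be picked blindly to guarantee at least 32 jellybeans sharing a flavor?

In the worst case we take at most 31 of each flavor, but all 7 pear, all 12 apple, all 6 licorice, and all 11 cherry (fewer than 31), giving 7 + 12 + 6 + 11 + 31 + 31 = 98.
One more jellybean then forces some flavor to 32, so 98 + 1 = 99.

99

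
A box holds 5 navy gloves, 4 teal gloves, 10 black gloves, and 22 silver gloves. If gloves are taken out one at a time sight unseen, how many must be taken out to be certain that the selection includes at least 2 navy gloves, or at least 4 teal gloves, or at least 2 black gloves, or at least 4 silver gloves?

Each of the 4 colors has its own threshold; avoid all of them simultaneously.
The worst case stops just short of every target: 1 navy, 3 teal, 1 black, 3 silver — 1 + 3 + 1 + 3 = 8 gloves.
One more glove must push some color to its target, so 8 + 1 = 9.

9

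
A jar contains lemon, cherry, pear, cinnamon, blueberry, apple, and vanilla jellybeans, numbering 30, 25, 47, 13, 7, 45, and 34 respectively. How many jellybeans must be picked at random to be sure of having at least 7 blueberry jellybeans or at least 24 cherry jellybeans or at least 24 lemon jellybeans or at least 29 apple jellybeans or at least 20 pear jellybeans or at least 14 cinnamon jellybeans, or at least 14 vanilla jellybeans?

126

Each of the 7 flavors has its own threshold; avoid all of them simultaneously.
The worst case stops just short of every target: 23 lemon, 23 cherry, 19 pear, 13 cinnamon, 6 blueberry, 28 apple, 13 vanilla — 23 + 23 + 19 + 13 + 6 + 28 + 13 = 125 jellybeans.
One more jellybean must push some flavor to its target, so 125 + 1 = 126.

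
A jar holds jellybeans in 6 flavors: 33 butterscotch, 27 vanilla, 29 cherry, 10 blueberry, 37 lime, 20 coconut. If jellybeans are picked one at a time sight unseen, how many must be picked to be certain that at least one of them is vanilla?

130

To avoid vanilla jellybeans as long as possible, exhaust the other 5 flavors first.
The worst case draws every non-vanilla jellybean first: 33 + 29 + 10 + 37 + 20 = 129.
The next draw is then forced to be vanilla, giving 129 + 1 = 130.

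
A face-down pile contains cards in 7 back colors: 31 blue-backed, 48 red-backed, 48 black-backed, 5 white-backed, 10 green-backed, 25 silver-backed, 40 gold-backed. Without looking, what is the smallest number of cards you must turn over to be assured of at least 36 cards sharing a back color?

177

In the worst case we take at most 35 of each back color, but all 31 blue-backed, all 5 white-backed, all 10 green-backed, and all 25 silver-backed (fewer than 35), giving 31 + 35 + 35 + 5 + 10 + 25 + 35 = 176.
One more card then forces some back color to 36, so 176 + 1 = 177.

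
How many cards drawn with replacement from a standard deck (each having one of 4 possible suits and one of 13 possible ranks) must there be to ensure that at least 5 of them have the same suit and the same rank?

209

There are 4 × 13 = 52 (suit, rank) combinations acting as pigeonholes.
With 52 × 4 = 208 cards drawn with replacement from a standard deck we could place exactly 4 in each, with no (suit, rank) pair reaching 5.
One more forces some (suit, rank) pair to hold 5, so 208 + 1 = 209.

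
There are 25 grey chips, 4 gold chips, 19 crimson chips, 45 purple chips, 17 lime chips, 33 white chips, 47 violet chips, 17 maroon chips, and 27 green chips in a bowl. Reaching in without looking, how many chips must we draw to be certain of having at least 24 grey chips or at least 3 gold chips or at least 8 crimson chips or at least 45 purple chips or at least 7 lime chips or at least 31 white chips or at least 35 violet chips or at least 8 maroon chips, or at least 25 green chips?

The worst case stops just short of every target: 23 grey, 2 gold, 7 crimson, 44 purple, 6 lime, 30 white, 34 violet, 7 maroon, 24 green — 23 + 2 + 7 + 44 + 6 + 30 + 34 + 7 + 24 = 177 chips.
One more chip must push some color to its target, so 177 + 1 = 178.

178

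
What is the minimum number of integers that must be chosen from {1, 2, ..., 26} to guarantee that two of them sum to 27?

Partition {1, …, 26} into 13 pairs: {1,26}, {2,25}, …, {13,14}.
Choosing 13 integers — say the integers 1 through 13 — takes one from each pair and avoids the property.
Choosing 14 forces two into the same pair by pigeonhole, and those sum to 27. So 14.

14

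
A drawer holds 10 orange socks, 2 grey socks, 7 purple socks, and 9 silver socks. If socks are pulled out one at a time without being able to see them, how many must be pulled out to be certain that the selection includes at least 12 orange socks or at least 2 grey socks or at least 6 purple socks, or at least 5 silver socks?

21

The worst case stops just short of every target: all 10 orange, 1 grey, 5 purple, 4 silver — 10 + 1 + 5 + 4 = 20 socks.
One more sock must push some color to its target, so 20 + 1 = 21.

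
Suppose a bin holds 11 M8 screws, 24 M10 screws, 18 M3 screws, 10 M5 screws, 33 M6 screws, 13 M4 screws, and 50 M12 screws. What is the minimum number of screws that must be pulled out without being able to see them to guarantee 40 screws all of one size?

In the worst case we take at most 39 of each size, but all 11 M8, all 24 M10, all 18 M3, all 10 M5, all 33 M6, and all 13 M4 (fewer than 39), giving 11 + 24 + 18 + 10 + 33 + 13 + 39 = 148.
One more screw then forces some size to 40, so 148 + 1 = 149.

149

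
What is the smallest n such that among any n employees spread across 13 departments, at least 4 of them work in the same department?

40

There are 13 departments acting as pigeonholes.
With 13 × 3 = 39 employees we could place exactly 3 in each, with no class reaching 4.
One more forces some class to hold 4, so 39 + 1 = 40.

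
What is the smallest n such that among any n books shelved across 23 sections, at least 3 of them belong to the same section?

47

There are 23 sections acting as pigeonholes.
With 23 × 2 = 46 books we could place exactly 2 in each, with no class reaching 3.
One more forces some class to hold 3, so 46 + 1 = 47.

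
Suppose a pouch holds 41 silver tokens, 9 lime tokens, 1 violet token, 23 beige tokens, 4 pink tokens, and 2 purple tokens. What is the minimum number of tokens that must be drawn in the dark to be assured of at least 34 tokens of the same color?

73

Treat the 6 colors as pigeonholes.
In the worst case we take at most 33 of each color, but all 9 lime, all 1 violet, all 23 beige, all 4 pink, and all 2 purple (fewer than 33), giving 33 + 9 + 1 + 23 + 4 + 2 = 72.
One more token then forces some color to 34, so 72 + 1 = 73.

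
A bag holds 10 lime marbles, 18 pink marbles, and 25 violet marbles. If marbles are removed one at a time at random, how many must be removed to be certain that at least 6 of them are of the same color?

16

The worst case takes 5 marbles of each color without reaching 6 of any: 3 × 5 = 15.
The next marble must bring some color to 6, so 15 + 1 = 16.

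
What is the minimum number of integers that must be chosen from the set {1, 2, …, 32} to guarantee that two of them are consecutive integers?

Partition {1, …, 32} into 16 pairs: {1,2}, {3,4}, …, {31,32}.
Choosing 16 integers — say the 16 even numbers 2, 4, …, 32 — takes one from each pair and avoids the property.
Choosing 17 forces two into the same pair by pigeonhole, and those are consecutive. So 17.

17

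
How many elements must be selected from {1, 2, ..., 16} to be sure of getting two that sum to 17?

Partition {1, …, 16} into 8 pairs: {1,16}, {2,15}, …, {8,9}.
Choosing 8 integers — say the integers 1 through 8 — takes one from each pair and avoids the property.
Choosing 9 forces two into the same pair by pigeonhole, and those sum to 17. So 9.

9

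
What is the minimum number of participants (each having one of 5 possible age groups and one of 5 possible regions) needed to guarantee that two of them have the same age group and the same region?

26

There are 5 × 5 = 25 (age group, region) combinations acting as pigeonholes.
With 25 participants we could place one in each, avoiding any repeat.
One more forces some (age group, region) pair to hold 2, so 25 + 1 = 26.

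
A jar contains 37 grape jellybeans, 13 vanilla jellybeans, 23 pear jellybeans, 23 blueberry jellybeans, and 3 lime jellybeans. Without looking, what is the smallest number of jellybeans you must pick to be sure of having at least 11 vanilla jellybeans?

The worst case draws every non-vanilla jellybean first: 37 + 23 + 23 + 3 = 86.
The next 11 draws are then forced to be vanilla, giving 86 + 11 = 97.

97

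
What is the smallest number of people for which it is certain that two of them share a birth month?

There are 12 months of the year acting as pigeonholes.
With 12 people we could place one in each, avoiding any repeat.
One more forces some class to hold 2, so 12 + 1 = 13.

13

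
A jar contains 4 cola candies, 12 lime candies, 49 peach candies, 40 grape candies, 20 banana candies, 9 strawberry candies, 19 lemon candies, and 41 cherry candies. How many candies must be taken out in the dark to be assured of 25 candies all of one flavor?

137

In the worst case we take at most 24 of each flavor, but all 4 cola, all 12 lime, all 20 banana, all 9 strawberry, and all 19 lemon (fewer than 24), giving 4 + 12 + 24 + 24 + 20 + 9 + 19 + 24 = 136.
One more candy then forces some flavor to 25, so 136 + 1 = 137.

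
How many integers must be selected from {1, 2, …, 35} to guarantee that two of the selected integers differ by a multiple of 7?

8

Group the integers by remainder mod 7; there are 7 residue classes, each nonempty in this range.
Choosing one from each class (7 integers) avoids any shared remainder.
One more choice must repeat a class, so two differ by a multiple of 7. Hence 7 + 1 = 8.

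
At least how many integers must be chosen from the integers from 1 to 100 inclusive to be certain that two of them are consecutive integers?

Partition {1, …, 100} into 50 pairs: {1,2}, {3,4}, …, {99,100}.
Choosing 50 integers — say the 50 even numbers 2, 4, …, 100 — takes one from each pair and avoids the property.
Choosing 51 forces two into the same pair by pigeonhole, and those are consecutive. So 51.

51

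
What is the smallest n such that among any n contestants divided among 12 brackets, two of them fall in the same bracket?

13

There are 12 brackets acting as pigeonholes.
With 12 contestants we could place one in each, avoiding any repeat.
One more forces some class to hold 2, so 12 + 1 = 13.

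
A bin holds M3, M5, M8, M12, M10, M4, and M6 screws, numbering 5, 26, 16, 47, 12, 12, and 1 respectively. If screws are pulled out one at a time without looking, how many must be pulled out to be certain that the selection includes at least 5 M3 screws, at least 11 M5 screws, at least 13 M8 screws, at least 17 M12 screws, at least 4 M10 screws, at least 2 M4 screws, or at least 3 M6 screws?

48

The worst case stops just short of every target: 4 M3, 10 M5, 12 M8, 16 M12, 3 M10, 1 M4, all 1 M6 — 4 + 10 + 12 + 16 + 3 + 1 + 1 = 47 screws.
One more screw must push some size to its target, so 47 + 1 = 48.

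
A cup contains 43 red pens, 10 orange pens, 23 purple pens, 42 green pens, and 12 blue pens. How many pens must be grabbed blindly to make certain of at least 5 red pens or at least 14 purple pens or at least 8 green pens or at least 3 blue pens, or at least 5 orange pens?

31

The worst case stops just short of every target: 4 red, 4 orange, 13 purple, 7 green, 2 blue — 4 + 4 + 13 + 7 + 2 = 30 pens.
One more pen must push some ink color to its target, so 30 + 1 = 31.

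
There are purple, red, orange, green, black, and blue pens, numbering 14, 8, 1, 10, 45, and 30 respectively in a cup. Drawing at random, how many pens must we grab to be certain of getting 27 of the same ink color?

In the worst case we take at most 26 of each ink color, but all 14 purple, all 8 red, all 1 orange, and all 10 green (fewer than 26), giving 14 + 8 + 1 + 10 + 26 + 26 = 85.
One more pen then forces some ink color to 27, so 85 + 1 = 86.

86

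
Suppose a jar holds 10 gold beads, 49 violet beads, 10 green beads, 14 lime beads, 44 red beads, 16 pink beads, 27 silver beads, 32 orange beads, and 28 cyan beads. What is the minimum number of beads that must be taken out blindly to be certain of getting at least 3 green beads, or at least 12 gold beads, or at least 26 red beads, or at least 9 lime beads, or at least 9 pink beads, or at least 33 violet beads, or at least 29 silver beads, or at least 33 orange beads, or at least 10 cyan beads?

The worst case stops just short of every target: all 10 gold, 32 violet, 2 green, 8 lime, 25 red, 8 pink, all 27 silver, 32 orange, 9 cyan — 10 + 32 + 2 + 8 + 25 + 8 + 27 + 32 + 9 = 153 beads.
One more bead must push some color to its target, so 153 + 1 = 154.

154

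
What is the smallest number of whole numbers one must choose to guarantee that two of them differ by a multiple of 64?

Two integers differ by a multiple of 64 exactly when they share a remainder mod 64.
There are 64 residue classes mod 64, so 64 integers can all lie in distinct classes.
One more integer must repeat a residue, giving a difference divisible by 64. So n = 64 + 1 = 65.

65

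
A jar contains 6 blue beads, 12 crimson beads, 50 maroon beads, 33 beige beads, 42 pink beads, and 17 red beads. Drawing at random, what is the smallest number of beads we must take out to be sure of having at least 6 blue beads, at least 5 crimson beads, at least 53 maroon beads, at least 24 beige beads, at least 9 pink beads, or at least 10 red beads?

Each of the 6 colors has its own threshold; avoid all of them simultaneously.
The worst case stops just short of every target: 5 blue, 4 crimson, all 50 maroon, 23 beige, 8 pink, 9 red — 5 + 4 + 50 + 23 + 8 + 9 = 99 beads.
One more bead must push some color to its target, so 99 + 1 = 100.

100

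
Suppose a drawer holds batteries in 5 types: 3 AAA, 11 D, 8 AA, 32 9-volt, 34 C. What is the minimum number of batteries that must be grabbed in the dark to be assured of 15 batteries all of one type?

In the worst case we take at most 14 of each type, but all 3 AAA, all 11 D, and all 8 AA (fewer than 14), giving 3 + 11 + 8 + 14 + 14 = 50.
One more battery then forces some type to 15, so 50 + 1 = 51.

51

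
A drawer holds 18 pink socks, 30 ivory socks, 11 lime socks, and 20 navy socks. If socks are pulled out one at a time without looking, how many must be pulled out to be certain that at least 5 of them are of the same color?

17

The worst case takes 4 socks of each color without reaching 5 of any: 4 × 4 = 16.
The next sock must bring some color to 5, so 16 + 1 = 17.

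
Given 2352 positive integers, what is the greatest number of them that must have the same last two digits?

There are 100 possible two-digit endings, which serve as the pigeonholes.
If each of the 100 possible two-digit endings held at most 23, the total would be at most 100 × 23 = 2300 < 2352, a contradiction.
So at least one holds ⌈2352/100⌉ = 24.

24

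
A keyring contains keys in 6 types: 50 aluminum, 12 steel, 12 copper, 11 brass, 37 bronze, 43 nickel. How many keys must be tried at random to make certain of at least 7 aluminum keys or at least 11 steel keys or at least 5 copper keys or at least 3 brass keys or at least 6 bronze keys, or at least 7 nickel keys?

34

The worst case stops just short of every target: 6 aluminum, 10 steel, 4 copper, 2 brass, 5 bronze, 6 nickel — 6 + 10 + 4 + 2 + 5 + 6 = 33 keys.
One more key must push some type to its target, so 33 + 1 = 34.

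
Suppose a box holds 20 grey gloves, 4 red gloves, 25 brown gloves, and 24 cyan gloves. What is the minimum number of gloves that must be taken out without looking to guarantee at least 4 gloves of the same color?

Treat the 4 colors as pigeonholes.
The worst case takes 3 gloves of each color without reaching 4 of any: 4 × 3 = 12.
The next glove must bring some color to 4, so 12 + 1 = 13.

13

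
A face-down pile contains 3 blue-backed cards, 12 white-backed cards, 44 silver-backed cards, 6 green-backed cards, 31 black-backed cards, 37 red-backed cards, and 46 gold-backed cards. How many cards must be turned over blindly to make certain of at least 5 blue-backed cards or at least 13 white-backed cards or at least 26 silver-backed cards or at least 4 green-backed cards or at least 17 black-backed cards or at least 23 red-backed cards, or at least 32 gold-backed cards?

113

The worst case stops just short of every target: all 3 blue-backed, 12 white-backed, 25 silver-backed, 3 green-backed, 16 black-backed, 22 red-backed, 31 gold-backed — 3 + 12 + 25 + 3 + 16 + 22 + 31 = 112 cards.
One more card must push some back color to its target, so 112 + 1 = 113.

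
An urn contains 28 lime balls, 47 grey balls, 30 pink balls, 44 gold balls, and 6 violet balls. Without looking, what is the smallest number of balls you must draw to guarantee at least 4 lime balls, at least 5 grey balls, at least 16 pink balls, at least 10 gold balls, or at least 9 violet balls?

38

Each of the 5 colors has its own threshold; avoid all of them simultaneously.
The worst case stops just short of every target: 3 lime, 4 grey, 15 pink, 9 gold, all 6 violet — 3 + 4 + 15 + 9 + 6 = 37 balls.
One more ball must push some color to its target, so 37 + 1 = 38.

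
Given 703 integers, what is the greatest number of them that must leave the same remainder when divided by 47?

The 703 integers fall into 47 residue classes modulo 47.
If each of the 47 residue classes modulo 47 held at most 14, the total would be at most 47 × 14 = 658 < 703, a contradiction.
So at least one holds ⌈703/47⌉ = 15.

15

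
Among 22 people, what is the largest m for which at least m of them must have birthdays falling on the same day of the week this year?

There are 7 days of the week, which serve as the pigeonholes.
If each of the 7 days of the week held at most 3, the total would be at most 7 × 3 = 21 < 22, a contradiction.
So at least one holds ⌈22/7⌉ = 4.

4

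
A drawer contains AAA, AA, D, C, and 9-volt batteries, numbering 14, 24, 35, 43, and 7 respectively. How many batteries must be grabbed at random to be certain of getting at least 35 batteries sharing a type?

In the worst case we take at most 34 of each type, but all 14 AAA, all 24 AA, and all 7 9-volt (fewer than 34), giving 14 + 24 + 34 + 34 + 7 = 113.
One more battery then forces some type to 35, so 113 + 1 = 114.

114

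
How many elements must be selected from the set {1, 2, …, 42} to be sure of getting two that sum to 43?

22

Partition {1, …, 42} into 21 pairs: {1,42}, {2,41}, …, {21,22}.
Choosing 21 integers — say the integers 1 through 21 — takes one from each pair and avoids the property.
Choosing 22 forces two into the same pair by pigeonhole, and those sum to 43. So 22.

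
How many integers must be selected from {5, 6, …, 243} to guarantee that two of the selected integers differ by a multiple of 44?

45

Group the integers by remainder mod 44; there are 44 residue classes, each nonempty in this range.
Choosing one from each class (44 integers) avoids any shared remainder.
One more choice must repeat a class, so two differ by a multiple of 44. Hence 44 + 1 = 45.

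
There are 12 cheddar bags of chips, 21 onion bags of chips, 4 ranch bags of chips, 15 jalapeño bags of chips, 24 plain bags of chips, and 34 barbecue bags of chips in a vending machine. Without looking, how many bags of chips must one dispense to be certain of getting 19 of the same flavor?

Treat the 6 flavors as pigeonholes.
In the worst case we take at most 18 of each flavor, but all 12 cheddar, all 4 ranch, and all 15 jalapeño (fewer than 18), giving 12 + 18 + 4 + 15 + 18 + 18 = 85.
One more bag of chips then forces some flavor to 19, so 85 + 1 = 86.

86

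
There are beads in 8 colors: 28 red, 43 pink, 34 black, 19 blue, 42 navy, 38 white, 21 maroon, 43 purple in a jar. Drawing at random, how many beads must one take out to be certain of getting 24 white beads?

254

To avoid white beads as long as possible, exhaust the other 7 colors first.
The worst case draws every non-white bead first: 28 + 43 + 34 + 19 + 42 + 21 + 43 = 230.
The next 24 draws are then forced to be white, giving 230 + 24 = 254.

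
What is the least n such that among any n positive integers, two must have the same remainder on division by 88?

89

Use the pigeonhole principle on residue classes: two integers differ by a multiple of 88 exactly when they share a remainder mod 88.
There are 88 residue classes mod 88, so 88 integers can all lie in distinct classes.
One more integer must repeat a residue, giving a difference divisible by 88. So n = 88 + 1 = 89.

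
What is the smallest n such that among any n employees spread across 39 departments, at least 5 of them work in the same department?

There are 39 departments acting as pigeonholes.
With 39 × 4 = 156 employees we could place exactly 4 in each, with no class reaching 5.
One more forces some class to hold 5, so 156 + 1 = 157.

157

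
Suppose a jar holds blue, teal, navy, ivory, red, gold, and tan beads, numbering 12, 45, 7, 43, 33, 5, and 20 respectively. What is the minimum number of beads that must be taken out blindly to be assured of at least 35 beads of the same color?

Treat the 7 colors as pigeonholes.
In the worst case we take at most 34 of each color, but all 12 blue, all 7 navy, all 33 red, all 5 gold, and all 20 tan (fewer than 34), giving 12 + 34 + 7 + 34 + 33 + 5 + 20 = 145.
One more bead then forces some color to 35, so 145 + 1 = 146.

146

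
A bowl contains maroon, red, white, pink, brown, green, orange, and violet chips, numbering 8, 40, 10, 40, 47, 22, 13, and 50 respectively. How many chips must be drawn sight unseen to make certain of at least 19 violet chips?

199

The worst case draws every non-violet chip first: 8 + 40 + 10 + 40 + 47 + 22 + 13 = 180.
The next 19 draws are then forced to be violet, giving 180 + 19 = 199.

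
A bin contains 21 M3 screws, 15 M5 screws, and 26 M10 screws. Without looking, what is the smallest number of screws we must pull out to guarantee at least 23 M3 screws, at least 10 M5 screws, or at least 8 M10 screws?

38

The worst case stops just short of every target: all 21 M3, 9 M5, 7 M10 — 21 + 9 + 7 = 37 screws.
One more screw must push some size to its target, so 37 + 1 = 38.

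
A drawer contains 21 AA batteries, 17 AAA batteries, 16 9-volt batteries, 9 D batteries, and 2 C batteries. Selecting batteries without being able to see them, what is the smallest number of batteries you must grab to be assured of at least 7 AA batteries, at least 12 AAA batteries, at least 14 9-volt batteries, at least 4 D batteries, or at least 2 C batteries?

Each of the 5 types has its own threshold; avoid all of them simultaneously.
The worst case stops just short of every target: 6 AA, 11 AAA, 13 9-volt, 3 D, 1 C — 6 + 11 + 13 + 3 + 1 = 34 batteries.
One more battery must push some type to its target, so 34 + 1 = 35.

35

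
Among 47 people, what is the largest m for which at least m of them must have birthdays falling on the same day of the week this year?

7

There are 7 days of the week, which serve as the pigeonholes.
If each of the 7 days of the week held at most 6, the total would be at most 7 × 6 = 42 < 47, a contradiction.
So at least one holds ⌈47/7⌉ = 7.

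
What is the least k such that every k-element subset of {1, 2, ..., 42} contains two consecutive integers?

22

Partition {1, …, 42} into 21 pairs: {1,2}, {3,4}, …, {41,42}.
Choosing 21 integers — say the 21 even numbers 2, 4, …, 42 — takes one from each pair and avoids the property.
Choosing 22 forces two into the same pair by pigeonhole, and those are consecutive. So 22.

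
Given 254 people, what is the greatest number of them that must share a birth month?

There are 12 months of the year, which serve as the pigeonholes.
If each of the 12 months of the year held at most 21, the total would be at most 12 × 21 = 252 < 254, a contradiction.
So at least one holds ⌈254/12⌉ = 22.

22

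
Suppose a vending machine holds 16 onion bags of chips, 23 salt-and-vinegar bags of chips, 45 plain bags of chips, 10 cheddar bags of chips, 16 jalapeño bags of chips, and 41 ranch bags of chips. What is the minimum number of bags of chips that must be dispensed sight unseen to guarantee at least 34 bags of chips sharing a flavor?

132

In the worst case we take at most 33 of each flavor, but all 16 onion, all 23 salt-and-vinegar, all 10 cheddar, and all 16 jalapeño (fewer than 33), giving 16 + 23 + 33 + 10 + 16 + 33 = 131.
One more bag of chips then forces some flavor to 34, so 131 + 1 = 132.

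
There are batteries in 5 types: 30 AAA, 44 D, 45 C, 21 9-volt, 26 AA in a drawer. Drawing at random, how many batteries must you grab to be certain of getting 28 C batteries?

149

To avoid C batteries as long as possible, exhaust the other 4 types first.
The worst case draws every non-C battery first: 30 + 44 + 21 + 26 = 121.
The next 28 draws are then forced to be C, giving 121 + 28 = 149.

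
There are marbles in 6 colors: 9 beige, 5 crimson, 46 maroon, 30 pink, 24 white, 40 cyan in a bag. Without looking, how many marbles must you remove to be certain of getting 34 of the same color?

135

Treat the 6 colors as pigeonholes.
In the worst case we take at most 33 of each color, but all 9 beige, all 5 crimson, all 30 pink, and all 24 white (fewer than 33), giving 9 + 5 + 33 + 30 + 24 + 33 = 134.
One more marble then forces some color to 34, so 134 + 1 = 135.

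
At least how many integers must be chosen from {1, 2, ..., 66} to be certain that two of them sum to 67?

Partition {1, …, 66} into 33 pairs: {1,66}, {2,65}, …, {33,34}.
Choosing 33 integers — say the integers 1 through 33 — takes one from each pair and avoids the property.
Choosing 34 forces two into the same pair by pigeonhole, and those sum to 67. So 34.

34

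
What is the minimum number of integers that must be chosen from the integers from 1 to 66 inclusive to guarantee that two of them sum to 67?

Partition {1, …, 66} into 33 pairs: {1,66}, {2,65}, …, {33,34}.
Choosing 33 integers — say the integers 1 through 33 — takes one from each pair and avoids the property.
Choosing 34 forces two into the same pair by pigeonhole, and those sum to 67. So 34.

34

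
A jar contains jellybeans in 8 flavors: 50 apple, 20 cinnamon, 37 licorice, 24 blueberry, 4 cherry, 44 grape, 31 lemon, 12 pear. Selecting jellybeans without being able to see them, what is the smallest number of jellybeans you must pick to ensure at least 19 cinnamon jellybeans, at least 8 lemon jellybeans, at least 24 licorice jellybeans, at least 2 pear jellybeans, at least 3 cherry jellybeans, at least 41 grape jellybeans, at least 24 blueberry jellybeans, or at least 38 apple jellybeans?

152

Each of the 8 flavors has its own threshold; avoid all of them simultaneously.
The worst case stops just short of every target: 37 apple, 18 cinnamon, 23 licorice, 23 blueberry, 2 cherry, 40 grape, 7 lemon, 1 pear — 37 + 18 + 23 + 23 + 2 + 40 + 7 + 1 = 151 jellybeans.
One more jellybean must push some flavor to its target, so 151 + 1 = 152.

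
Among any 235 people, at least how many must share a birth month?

There are 12 months of the year, which serve as the pigeonholes.
If each of the 12 months of the year held at most 19, the total would be at most 12 × 19 = 228 < 235, a contradiction.
So at least one holds ⌈235/12⌉ = 20.

20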